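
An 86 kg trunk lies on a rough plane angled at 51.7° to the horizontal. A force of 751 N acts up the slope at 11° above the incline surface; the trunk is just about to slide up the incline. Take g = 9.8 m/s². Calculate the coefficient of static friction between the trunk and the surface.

μ ≈ 0.200

On the verge of sliding up the incline, friction is at its maximum μN and acts down the slope.
Perpendicular to incline: N = W cos 51.7° − P sin 11° = 522.3 − 143.3 = 379.1 N.
Along incline: P cos 11° − μN = W sin 51.7° → μ = −(W sin 51.7° − P cos 11°) / N = 0.2.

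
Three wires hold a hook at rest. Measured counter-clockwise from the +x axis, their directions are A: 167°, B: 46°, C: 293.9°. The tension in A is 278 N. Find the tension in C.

T_C ≈ 257 N

Resolve: ΣF_x = 278 cos 167° + T_B cos 46° + T_C cos 293.9° = 0.
        ΣF_y = 278 sin 167° + T_B sin 46° + T_C sin 293.9° = 0.
The known terms sum to (-270.9, 62.54) N, so 0.6947 T_B + 0.4051 T_C = 270.9 and 0.7193 T_B − 0.9143 T_C = -62.54.
Solving simultaneously: T_B = 239.9 N, T_C = 257.2 N.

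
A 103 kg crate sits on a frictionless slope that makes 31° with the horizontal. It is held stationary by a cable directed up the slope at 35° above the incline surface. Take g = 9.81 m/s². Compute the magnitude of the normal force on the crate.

Take axes along and perpendicular to the incline. Weight components: W sin 31° = 520.4 N down-slope, W cos 31° = 866.1 N into the surface.
Along incline: T cos 35° = W sin 31° → T = 635.3 N.
Perpendicular: N = W cos 31° − T sin 35° = 501.7 N.

N ≈ 502 N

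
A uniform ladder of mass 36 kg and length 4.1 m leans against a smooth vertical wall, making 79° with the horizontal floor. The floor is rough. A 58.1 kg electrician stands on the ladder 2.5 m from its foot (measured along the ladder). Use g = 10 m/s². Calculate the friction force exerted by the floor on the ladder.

Torques about the foot: N_wall · 4.1 sin 79° = 36×10×2.05 cos 79° + 58.1×10×2.5 cos 79° → N_wall = 103.85 N.
ΣF_x = 0: f_floor = N_wall = 103.85 N.

f ≈ 104 N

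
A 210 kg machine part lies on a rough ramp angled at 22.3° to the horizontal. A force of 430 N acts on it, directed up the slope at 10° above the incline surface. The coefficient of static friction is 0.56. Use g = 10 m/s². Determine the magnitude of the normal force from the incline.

Axes along / perpendicular to the incline. W sin 22.3° = 796.9 N down-slope; W cos 22.3° = 1943 N into the surface.
Perpendicular: N = W cos 22.3° − P sin 10° = 1943 − 74.67 = 1868 N.
Along incline: P cos 10° + f = W sin 22.3° (friction acts up-slope) → f = 796.9 − 423.5 = 373.4 N.
|f| = 373.4 N ≤ μN = 1046 N, so the machine part is indeed static.

N ≈ 1870 N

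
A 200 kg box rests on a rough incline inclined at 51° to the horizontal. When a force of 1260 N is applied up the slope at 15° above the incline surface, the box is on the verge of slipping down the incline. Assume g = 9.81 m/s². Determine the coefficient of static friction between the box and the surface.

μ ≈ 0.339

On the verge of sliding down the incline, friction is at its maximum μN and acts up the slope.
Perpendicular to incline: N = W cos 51° − P sin 15° = 1235 − 326.1 = 908.6 N.
Along incline: P cos 15° + μN = W sin 51° → μ = (W sin 51° − P cos 15°) / N = 0.3386.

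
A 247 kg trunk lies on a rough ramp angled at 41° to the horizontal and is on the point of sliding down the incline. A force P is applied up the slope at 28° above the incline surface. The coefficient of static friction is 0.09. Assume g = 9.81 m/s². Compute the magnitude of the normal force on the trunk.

On the verge of sliding down the incline, friction equals μN and acts up the slope.
Perpendicular: N + P sin 28° = W cos 41° = 1829 N.
Along incline: P cos 28° + μN = W sin 41° with W sin 41° = 1590 N.
Solving the pair for P and N: P = 1695 N, N = 1033 N (and f = μN = 92.96 N).

N ≈ 1030 N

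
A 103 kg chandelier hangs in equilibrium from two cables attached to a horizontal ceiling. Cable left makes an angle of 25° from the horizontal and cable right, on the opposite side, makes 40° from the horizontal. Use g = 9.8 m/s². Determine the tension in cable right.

T_right ≈ 1010 N

Weight W = 103 × 9.8 = 1009 N acts straight down.
Horizontal: T_left cos 25° = T_right cos 40°  →  T_left = 0.8452 T_right.
Vertical: T_left sin 25° + T_right sin 40° = 1009.
Substituting the horizontal relation into the vertical equation gives 1 T_right = 1009, so T_right = 1009 N.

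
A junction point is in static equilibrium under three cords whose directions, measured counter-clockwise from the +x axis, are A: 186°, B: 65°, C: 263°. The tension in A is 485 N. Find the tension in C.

Resolve: ΣF_x = 485 cos 186° + T_B cos 65° + T_C cos 263° = 0.
        ΣF_y = 485 sin 186° + T_B sin 65° + T_C sin 263° = 0.
The known terms sum to (-482.3, -50.7) N, so 0.4226 T_B − 0.1219 T_C = 482.3 and 0.9063 T_B − 0.9925 T_C = 50.7.
Solving simultaneously: T_B = 1529 N, T_C = 1345 N.

T_C ≈ 1350 N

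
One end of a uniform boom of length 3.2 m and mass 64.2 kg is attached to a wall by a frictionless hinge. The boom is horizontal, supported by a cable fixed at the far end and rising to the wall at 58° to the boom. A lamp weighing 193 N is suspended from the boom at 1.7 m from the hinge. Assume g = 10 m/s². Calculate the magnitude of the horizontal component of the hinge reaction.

Take torques about the hinge: T sin 58° · 3.2 = 64.2×10×1.6 + 193×1.7 = 1355.3 N·m.
So T = 1355.3 / (0.8480 × 3.2) = 499.42 N.
ΣF_x = 0: H_x = T cos 58° = 264.65 N.

H_x ≈ 265 N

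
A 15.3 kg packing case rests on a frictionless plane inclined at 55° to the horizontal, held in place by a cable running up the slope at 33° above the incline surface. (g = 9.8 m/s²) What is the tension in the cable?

T ≈ 146 N

Take axes along and perpendicular to the incline. Weight components: W sin 55° = 122.8 N down-slope, W cos 55° = 86 N into the surface.
Along incline: T cos 33° = W sin 55° → T = 146.5 N.
Perpendicular: N = W cos 55° − T sin 33° = 6.239 N.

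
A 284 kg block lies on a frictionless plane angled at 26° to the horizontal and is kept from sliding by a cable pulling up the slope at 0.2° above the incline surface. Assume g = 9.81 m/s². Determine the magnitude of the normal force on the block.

N ≈ 2500 N

Take axes along and perpendicular to the incline. Weight components: W sin 26° = 1221 N down-slope, W cos 26° = 2504 N into the surface.
Along incline: T cos 0.2° = W sin 26° → T = 1221 N.
Perpendicular: N = W cos 26° − T sin 0.2° = 2500 N.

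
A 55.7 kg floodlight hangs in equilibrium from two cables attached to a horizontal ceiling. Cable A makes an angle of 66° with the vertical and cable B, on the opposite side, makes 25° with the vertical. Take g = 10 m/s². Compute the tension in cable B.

Angles from the horizontal: cable A is 90° − 66° = 24°, cable B is 90° − 25° = 65°.
Weight W = 55.7 × 10 = 557 N acts straight down.
Horizontal: T_A cos 24° = T_B cos 65°  →  T_A = 0.4626 T_B.
Vertical: T_A sin 24° + T_B sin 65° = 557.
Substituting the horizontal relation into the vertical equation gives 1.094 T_B = 557, so T_B = 508.9 N.

T_B ≈ 509 N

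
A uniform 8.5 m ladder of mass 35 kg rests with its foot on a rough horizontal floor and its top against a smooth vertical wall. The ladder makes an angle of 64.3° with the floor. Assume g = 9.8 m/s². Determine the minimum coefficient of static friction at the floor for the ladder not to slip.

μ_min ≈ 0.241

ΣF_y = 0: N_floor = 35×9.8 = 343 N.
Torques about the foot: N_wall · 8.5 sin 64.3° = 35×9.8×4.25 cos 64.3° → N_wall = 82.537 N.
ΣF_x = 0: f_floor = N_wall = 82.537 N.
μ_min = f_floor / N_floor = 82.537 / 343 = 0.2406.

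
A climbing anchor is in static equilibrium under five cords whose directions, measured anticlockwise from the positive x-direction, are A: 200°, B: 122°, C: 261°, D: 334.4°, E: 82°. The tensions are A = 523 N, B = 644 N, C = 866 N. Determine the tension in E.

Resolve: ΣF_x = 523 cos 200° + 644 cos 122° + 866 cos 261° + T_D cos 334.4° + T_E cos 82° = 0.
        ΣF_y = 523 sin 200° + 644 sin 122° + 866 sin 261° + T_D sin 334.4° + T_E sin 82° = 0.
The known terms sum to (-968.2, -488.1) N, so 0.9018 T_D + 0.1392 T_E = 968.2 and -0.4321 T_D + 0.9903 T_E = 488.1.
Solving simultaneously: T_D = 934.6 N, T_E = 900.7 N.

T_E ≈ 901 N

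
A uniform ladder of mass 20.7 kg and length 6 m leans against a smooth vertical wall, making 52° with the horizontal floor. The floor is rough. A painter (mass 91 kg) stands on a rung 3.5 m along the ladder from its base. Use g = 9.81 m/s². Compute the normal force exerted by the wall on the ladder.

Torques about the foot: N_wall · 6 sin 52° = 20.7×9.81×3 cos 52° + 91×9.81×3.5 cos 52° → N_wall = 486.18 N.

N_wall ≈ 486 N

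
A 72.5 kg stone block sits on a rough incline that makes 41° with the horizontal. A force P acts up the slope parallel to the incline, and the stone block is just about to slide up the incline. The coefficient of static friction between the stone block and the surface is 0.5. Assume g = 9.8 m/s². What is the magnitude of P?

P ≈ 734 N

On the verge of sliding up the incline, friction equals μN and acts down the slope.
Perpendicular: N + P sin 0° = W cos 41° = 536.2 N.
Along incline: P cos 0° = W sin 41° + μN  with W sin 41° = 466.1 N.
Solving the pair for P and N: P = 734.2 N, N = 536.2 N (and f = μN = 268.1 N).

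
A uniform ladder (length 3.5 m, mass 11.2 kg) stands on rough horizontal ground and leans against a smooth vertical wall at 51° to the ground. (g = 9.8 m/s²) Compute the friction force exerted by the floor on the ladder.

Torques about the foot: N_wall · 3.5 sin 51° = 11.2×9.8×1.75 cos 51° → N_wall = 44.441 N.
ΣF_x = 0: f_floor = N_wall = 44.441 N.

f ≈ 44.4 N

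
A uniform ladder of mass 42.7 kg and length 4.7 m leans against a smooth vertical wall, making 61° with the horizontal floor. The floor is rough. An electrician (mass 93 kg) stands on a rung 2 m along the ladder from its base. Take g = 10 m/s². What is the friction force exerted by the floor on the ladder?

Torques about the foot: N_wall · 4.7 sin 61° = 42.7×10×2.35 cos 61° + 93×10×2 cos 61° → N_wall = 337.71 N.
ΣF_x = 0: f_floor = N_wall = 337.71 N.

f ≈ 338 N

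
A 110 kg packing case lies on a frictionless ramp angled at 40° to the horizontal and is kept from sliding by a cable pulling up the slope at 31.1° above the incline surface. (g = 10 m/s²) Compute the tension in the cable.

Take axes along and perpendicular to the incline. Weight components: W sin 40° = 707.1 N down-slope, W cos 40° = 842.6 N into the surface.
Along incline: T cos 31.1° = W sin 40° → T = 825.8 N.
Perpendicular: N = W cos 40° − T sin 31.1° = 416.1 N.

T ≈ 826 N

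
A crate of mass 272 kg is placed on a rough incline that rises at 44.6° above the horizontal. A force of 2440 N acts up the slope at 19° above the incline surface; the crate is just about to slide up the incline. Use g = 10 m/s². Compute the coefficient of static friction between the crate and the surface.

On the verge of sliding up the incline, friction is at its maximum μN and acts down the slope.
Perpendicular to incline: N = W cos 44.6° − P sin 19° = 1937 − 794.4 = 1142 N.
Along incline: P cos 19° − μN = W sin 44.6° → μ = −(W sin 44.6° − P cos 19°) / N = 0.3477.

μ ≈ 0.348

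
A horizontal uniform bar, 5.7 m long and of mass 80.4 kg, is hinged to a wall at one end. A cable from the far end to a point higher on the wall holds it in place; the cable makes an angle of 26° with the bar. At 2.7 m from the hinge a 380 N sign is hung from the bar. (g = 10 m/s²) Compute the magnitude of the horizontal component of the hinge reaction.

H_x ≈ 1190 N

Take torques about the hinge: T sin 26° · 5.7 = 80.4×10×2.85 + 380×2.7 = 3317.4 N·m.
So T = 3317.4 / (0.4384 × 5.7) = 1327.6 N.
ΣF_x = 0: H_x = T cos 26° = 1193.3 N.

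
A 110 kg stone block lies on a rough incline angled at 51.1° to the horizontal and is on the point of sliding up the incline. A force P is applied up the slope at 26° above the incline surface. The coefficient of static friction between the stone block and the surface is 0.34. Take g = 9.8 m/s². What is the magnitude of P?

On the verge of sliding up the incline, friction equals μN and acts down the slope.
Perpendicular: N + P sin 26° = W cos 51.1° = 676.9 N.
Along incline: P cos 26° = W sin 51.1° + μN  with W sin 51.1° = 838.9 N.
Solving the pair for P and N: P = 1020 N, N = 229.7 N (and f = μN = 78.09 N).

P ≈ 1020 N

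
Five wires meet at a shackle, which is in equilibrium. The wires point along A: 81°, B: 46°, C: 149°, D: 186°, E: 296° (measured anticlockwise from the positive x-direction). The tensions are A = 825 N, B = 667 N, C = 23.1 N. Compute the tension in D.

T_D ≈ 1160 N

Resolve: ΣF_x = 825 cos 81° + 667 cos 46° + 23.1 cos 149° + T_D cos 186° + T_E cos 296° = 0.
        ΣF_y = 825 sin 81° + 667 sin 46° + 23.1 sin 149° + T_D sin 186° + T_E sin 296° = 0.
The known terms sum to (572.6, 1307) N, so -0.9945 T_D + 0.4384 T_E = -572.6 and -0.1045 T_D − 0.8988 T_E = -1307.
Solving simultaneously: T_D = 1157 N, T_E = 1319 N.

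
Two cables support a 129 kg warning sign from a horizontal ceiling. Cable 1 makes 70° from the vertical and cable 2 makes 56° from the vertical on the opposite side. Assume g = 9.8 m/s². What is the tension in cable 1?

T_1 ≈ 1300 N

Angles from the horizontal: cable 1 is 90° − 70° = 20°, cable 2 is 90° − 56° = 34°.
Weight W = 129 × 9.8 = 1264 N acts straight down.
Horizontal: T_1 cos 20° = T_2 cos 34°  →  T_2 = 1.133 T_1.
Vertical: T_1 sin 20° + T_2 sin 34° = 1264.
Substituting the horizontal relation into the vertical equation gives 0.9759 T_1 = 1264, so T_1 = 1295 N.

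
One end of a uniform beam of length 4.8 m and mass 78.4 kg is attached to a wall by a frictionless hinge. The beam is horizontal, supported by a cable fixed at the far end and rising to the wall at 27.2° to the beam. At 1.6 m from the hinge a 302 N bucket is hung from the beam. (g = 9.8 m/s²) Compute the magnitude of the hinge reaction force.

Take torques about the hinge: T sin 27.2° · 4.8 = 78.4×9.8×2.4 + 302×1.6 = 2327.2 N·m.
So T = 2327.2 / (0.4571 × 4.8) = 1060.7 N.
ΣF_x = 0: H_x = T cos 27.2° = 943.37 N.
ΣF_y = 0: H_y = (78.4×9.8 + 302) − T sin 27.2° = 1070.3 − 484.83 = 585.49 N.
|H| = √(H_x² + H_y²) = √((943.37)² + (585.49)²) = 1110.3 N.

|H| ≈ 1110 N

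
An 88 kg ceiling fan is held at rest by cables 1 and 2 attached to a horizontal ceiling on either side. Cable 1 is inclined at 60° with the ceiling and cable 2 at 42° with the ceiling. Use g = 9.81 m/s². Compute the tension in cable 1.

Weight W = 88 × 9.81 = 863.3 N acts straight down.
Horizontal: T_1 cos 60° = T_2 cos 42°  →  T_2 = 0.6728 T_1.
Vertical: T_1 sin 60° + T_2 sin 42° = 863.3.
Substituting the horizontal relation into the vertical equation gives 1.316 T_1 = 863.3, so T_1 = 655.9 N.

T_1 ≈ 656 N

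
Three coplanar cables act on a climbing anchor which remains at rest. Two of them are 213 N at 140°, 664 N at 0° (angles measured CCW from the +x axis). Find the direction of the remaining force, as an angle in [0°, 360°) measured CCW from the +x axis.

θ ≈ 195°

Sum the known components: ΣF_x = 500.8 N, ΣF_y = 136.9 N.
For equilibrium the remaining force must supply (−ΣF_x, −ΣF_y) = (-500.8, -136.9) N.
Magnitude = √((-500.8)² + (-136.9)²) = 519.2 N; direction = atan2(-136.9, -500.8) = 195.3°.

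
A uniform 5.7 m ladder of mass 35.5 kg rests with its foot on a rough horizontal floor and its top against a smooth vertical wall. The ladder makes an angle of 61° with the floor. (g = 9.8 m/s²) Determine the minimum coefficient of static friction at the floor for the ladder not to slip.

μ_min ≈ 0.277

ΣF_y = 0: N_floor = 35.5×9.8 = 347.9 N.
Torques about the foot: N_wall · 5.7 sin 61° = 35.5×9.8×2.85 cos 61° → N_wall = 96.422 N.
ΣF_x = 0: f_floor = N_wall = 96.422 N.
μ_min = f_floor / N_floor = 96.422 / 347.9 = 0.2772.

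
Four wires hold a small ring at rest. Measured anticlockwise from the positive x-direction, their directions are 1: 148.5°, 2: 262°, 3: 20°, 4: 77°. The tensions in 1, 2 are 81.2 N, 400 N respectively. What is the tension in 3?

Resolve: ΣF_x = 81.2 cos 148.5° + 400 cos 262° + T_3 cos 20° + T_4 cos 77° = 0.
        ΣF_y = 81.2 sin 148.5° + 400 sin 262° + T_3 sin 20° + T_4 sin 77° = 0.
The known terms sum to (-124.9, -353.7) N, so 0.9397 T_3 + 0.2250 T_4 = 124.9 and 0.3420 T_3 + 0.9744 T_4 = 353.7.
Solving simultaneously: T_3 = 50.25 N, T_4 = 345.3 N.

T_3 ≈ 50.2 N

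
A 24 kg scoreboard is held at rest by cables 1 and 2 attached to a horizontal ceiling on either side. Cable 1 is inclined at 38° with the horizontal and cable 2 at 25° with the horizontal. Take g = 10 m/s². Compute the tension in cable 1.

Weight W = 24 × 10 = 240 N acts straight down.
Horizontal: T_1 cos 38° = T_2 cos 25°  →  T_2 = 0.8695 T_1.
Vertical: T_1 sin 38° + T_2 sin 25° = 240.
Substituting the horizontal relation into the vertical equation gives 0.9831 T_1 = 240, so T_1 = 244.1 N.

T_1 ≈ 244 N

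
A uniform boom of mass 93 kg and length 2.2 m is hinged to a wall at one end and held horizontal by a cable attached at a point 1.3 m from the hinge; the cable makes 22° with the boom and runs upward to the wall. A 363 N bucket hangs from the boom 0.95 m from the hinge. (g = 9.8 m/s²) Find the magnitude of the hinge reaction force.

|H| ≈ 2580 N

Take torques about the hinge: T sin 22° · 1.3 = 93×9.8×1.1 + 363×0.95 = 1347.4 N·m.
So T = 1347.4 / (0.3746 × 1.3) = 2766.8 N.
ΣF_x = 0: H_x = T cos 22° = 2565.3 N.
ΣF_y = 0: H_y = (93×9.8 + 363) − T sin 22° = 1274.4 − 1036.5 = 237.95 N.
|H| = √(H_x² + H_y²) = √((2565.3)² + (237.95)²) = 2576.3 N.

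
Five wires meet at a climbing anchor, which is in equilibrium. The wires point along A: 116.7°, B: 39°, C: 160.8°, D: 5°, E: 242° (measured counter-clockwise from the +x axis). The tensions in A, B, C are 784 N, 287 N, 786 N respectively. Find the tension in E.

Resolve: ΣF_x = 784 cos 116.7° + 287 cos 39° + 786 cos 160.8° + T_D cos 5° + T_E cos 242° = 0.
        ΣF_y = 784 sin 116.7° + 287 sin 39° + 786 sin 160.8° + T_D sin 5° + T_E sin 242° = 0.
The known terms sum to (-871.5, 1140) N, so 0.9962 T_D − 0.4695 T_E = 871.5 and 0.0872 T_D − 0.8829 T_E = -1140.
Solving simultaneously: T_D = 1555 N, T_E = 1444 N.

T_E ≈ 1440 N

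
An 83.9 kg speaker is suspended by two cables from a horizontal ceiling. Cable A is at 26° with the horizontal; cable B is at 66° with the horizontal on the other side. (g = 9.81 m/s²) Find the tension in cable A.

Weight W = 83.9 × 9.81 = 823.1 N acts straight down.
Horizontal: T_A cos 26° = T_B cos 66°  →  T_B = 2.21 T_A.
Vertical: T_A sin 26° + T_B sin 66° = 823.1.
Substituting the horizontal relation into the vertical equation gives 2.457 T_A = 823.1, so T_A = 335 N.

T_A ≈ 335 N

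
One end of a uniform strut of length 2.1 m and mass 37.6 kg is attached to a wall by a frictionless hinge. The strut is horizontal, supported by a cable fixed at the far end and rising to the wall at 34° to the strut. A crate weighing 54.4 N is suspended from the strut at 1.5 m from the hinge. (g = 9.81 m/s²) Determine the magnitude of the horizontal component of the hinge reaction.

H_x ≈ 331 N

Take torques about the hinge: T sin 34° · 2.1 = 37.6×9.81×1.05 + 54.4×1.5 = 468.9 N·m.
So T = 468.9 / (0.5592 × 2.1) = 399.3 N.
ΣF_x = 0: H_x = T cos 34° = 331.03 N.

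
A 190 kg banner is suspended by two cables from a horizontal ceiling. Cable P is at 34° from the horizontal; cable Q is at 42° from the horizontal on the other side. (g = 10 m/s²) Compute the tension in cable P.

Weight W = 190 × 10 = 1900 N acts straight down.
Horizontal: T_P cos 34° = T_Q cos 42°  →  T_Q = 1.116 T_P.
Vertical: T_P sin 34° + T_Q sin 42° = 1900.
Substituting the horizontal relation into the vertical equation gives 1.306 T_P = 1900, so T_P = 1455 N.

T_P ≈ 1460 N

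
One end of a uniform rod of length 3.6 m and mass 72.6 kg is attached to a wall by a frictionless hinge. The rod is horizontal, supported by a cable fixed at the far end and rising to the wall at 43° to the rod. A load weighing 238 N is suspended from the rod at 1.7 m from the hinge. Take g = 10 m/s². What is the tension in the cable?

Take torques about the hinge: T sin 43° · 3.6 = 72.6×10×1.8 + 238×1.7 = 1711.4 N·m.
So T = 1711.4 / (0.6820 × 3.6) = 697.05 N.

T ≈ 697 N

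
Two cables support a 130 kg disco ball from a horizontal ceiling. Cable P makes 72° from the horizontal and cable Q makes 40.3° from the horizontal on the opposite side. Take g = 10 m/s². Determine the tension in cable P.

Weight W = 130 × 10 = 1300 N acts straight down.
Horizontal: T_P cos 72° = T_Q cos 40.3°  →  T_Q = 0.4052 T_P.
Vertical: T_P sin 72° + T_Q sin 40.3° = 1300.
Substituting the horizontal relation into the vertical equation gives 1.213 T_P = 1300, so T_P = 1072 N.

T_P ≈ 1070 N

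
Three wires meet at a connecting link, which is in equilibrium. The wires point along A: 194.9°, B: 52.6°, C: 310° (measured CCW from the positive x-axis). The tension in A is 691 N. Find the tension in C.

T_C ≈ 433 N

Resolve: ΣF_x = 691 cos 194.9° + T_B cos 52.6° + T_C cos 310° = 0.
        ΣF_y = 691 sin 194.9° + T_B sin 52.6° + T_C sin 310° = 0.
The known terms sum to (-667.8, -177.7) N, so 0.6074 T_B + 0.6428 T_C = 667.8 and 0.7944 T_B − 0.7660 T_C = 177.7.
Solving simultaneously: T_B = 641.2 N, T_C = 433 N.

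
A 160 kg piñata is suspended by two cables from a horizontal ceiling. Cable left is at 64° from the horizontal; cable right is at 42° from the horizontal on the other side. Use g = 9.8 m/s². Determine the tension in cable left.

T_left ≈ 1210 N

Weight W = 160 × 9.8 = 1568 N acts straight down.
Horizontal: T_left cos 64° = T_right cos 42°  →  T_right = 0.5899 T_left.
Vertical: T_left sin 64° + T_right sin 42° = 1568.
Substituting the horizontal relation into the vertical equation gives 1.294 T_left = 1568, so T_left = 1212 N.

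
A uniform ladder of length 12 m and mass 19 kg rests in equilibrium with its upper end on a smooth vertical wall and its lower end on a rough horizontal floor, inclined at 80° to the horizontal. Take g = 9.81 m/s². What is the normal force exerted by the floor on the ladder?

ΣF_y = 0: N_floor = 19×9.81 = 186.39 N.

N_floor ≈ 186 N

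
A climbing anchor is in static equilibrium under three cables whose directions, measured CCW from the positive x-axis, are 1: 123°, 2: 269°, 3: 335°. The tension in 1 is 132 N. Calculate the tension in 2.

T_2 ≈ 76.6 N

Resolve: ΣF_x = 132 cos 123° + T_2 cos 269° + T_3 cos 335° = 0.
        ΣF_y = 132 sin 123° + T_2 sin 269° + T_3 sin 335° = 0.
The known terms sum to (-71.89, 110.7) N, so -0.0175 T_2 + 0.9063 T_3 = 71.89 and -0.9998 T_2 − 0.4226 T_3 = -110.7.
Solving simultaneously: T_2 = 76.57 N, T_3 = 80.80 N.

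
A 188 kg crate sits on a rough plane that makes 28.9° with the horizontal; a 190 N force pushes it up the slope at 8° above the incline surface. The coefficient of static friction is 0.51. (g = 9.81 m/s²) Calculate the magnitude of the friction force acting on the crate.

f ≈ 703 N

Axes along / perpendicular to the incline. W sin 28.9° = 891.3 N down-slope; W cos 28.9° = 1615 N into the surface.
Perpendicular: N = W cos 28.9° − P sin 8° = 1615 − 26.44 = 1588 N.
Along incline: P cos 8° + f = W sin 28.9° (friction acts up-slope) → f = 891.3 − 188.2 = 703.2 N.
|f| = 703.2 N ≤ μN = 810 N, so the crate is indeed static.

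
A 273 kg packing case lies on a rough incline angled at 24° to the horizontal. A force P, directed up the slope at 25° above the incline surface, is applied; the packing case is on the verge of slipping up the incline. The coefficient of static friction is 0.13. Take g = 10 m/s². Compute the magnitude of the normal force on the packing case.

N ≈ 1860 N

On the verge of sliding up the incline, friction equals μN and acts down the slope.
Perpendicular: N + P sin 25° = W cos 24° = 2494 N.
Along incline: P cos 25° = W sin 24° + μN  with W sin 24° = 1110 N.
Solving the pair for P and N: P = 1492 N, N = 1863 N (and f = μN = 242.2 N).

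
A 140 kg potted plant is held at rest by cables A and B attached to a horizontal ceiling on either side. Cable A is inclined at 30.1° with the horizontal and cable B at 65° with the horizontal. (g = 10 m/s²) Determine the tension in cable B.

Weight W = 140 × 10 = 1400 N acts straight down.
Horizontal: T_A cos 30.1° = T_B cos 65°  →  T_A = 0.4885 T_B.
Vertical: T_A sin 30.1° + T_B sin 65° = 1400.
Substituting the horizontal relation into the vertical equation gives 1.151 T_B = 1400, so T_B = 1216 N.

T_B ≈ 1220 N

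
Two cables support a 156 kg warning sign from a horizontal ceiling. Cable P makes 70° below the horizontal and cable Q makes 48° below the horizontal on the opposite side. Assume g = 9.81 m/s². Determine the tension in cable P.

Weight W = 156 × 9.81 = 1530 N acts straight down.
Horizontal: T_P cos 70° = T_Q cos 48°  →  T_Q = 0.5111 T_P.
Vertical: T_P sin 70° + T_Q sin 48° = 1530.
Substituting the horizontal relation into the vertical equation gives 1.32 T_P = 1530, so T_P = 1160 N.

T_P ≈ 1160 N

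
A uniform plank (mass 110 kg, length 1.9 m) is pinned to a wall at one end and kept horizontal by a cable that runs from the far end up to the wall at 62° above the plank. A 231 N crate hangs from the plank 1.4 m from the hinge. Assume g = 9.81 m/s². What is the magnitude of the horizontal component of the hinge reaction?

H_x ≈ 377 N

Take torques about the hinge: T sin 62° · 1.9 = 110×9.81×0.95 + 231×1.4 = 1348.5 N·m.
So T = 1348.5 / (0.8829 × 1.9) = 803.85 N.
ΣF_x = 0: H_x = T cos 62° = 377.39 N.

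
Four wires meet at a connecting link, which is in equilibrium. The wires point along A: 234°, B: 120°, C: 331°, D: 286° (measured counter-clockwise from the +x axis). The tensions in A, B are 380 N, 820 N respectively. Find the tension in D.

T_D ≈ 63.9 N

Resolve: ΣF_x = 380 cos 234° + 820 cos 120° + T_C cos 331° + T_D cos 286° = 0.
        ΣF_y = 380 sin 234° + 820 sin 120° + T_C sin 331° + T_D sin 286° = 0.
The known terms sum to (-633.4, 402.7) N, so 0.8746 T_C + 0.2756 T_D = 633.4 and -0.4848 T_C − 0.9613 T_D = -402.7.
Solving simultaneously: T_C = 704 N, T_D = 63.87 N.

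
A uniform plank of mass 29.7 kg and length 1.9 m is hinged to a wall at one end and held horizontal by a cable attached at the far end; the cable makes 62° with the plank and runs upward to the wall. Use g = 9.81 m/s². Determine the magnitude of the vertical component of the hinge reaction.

|H_y| ≈ 146 N

Take torques about the hinge: T sin 62° · 1.9 = 29.7×9.81×0.95 = 276.79 N·m.
So T = 276.79 / (0.8829 × 1.9) = 164.99 N.
ΣF_y = 0: H_y = (29.7×9.81) − T sin 62° = 291.36 − 145.68 = 145.68 N.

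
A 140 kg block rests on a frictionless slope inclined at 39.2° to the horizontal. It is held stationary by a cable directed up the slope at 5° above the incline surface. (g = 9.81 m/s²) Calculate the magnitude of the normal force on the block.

Take axes along and perpendicular to the incline. Weight components: W sin 39.2° = 868 N down-slope, W cos 39.2° = 1064 N into the surface.
Along incline: T cos 5° = W sin 39.2° → T = 871.3 N.
Perpendicular: N = W cos 39.2° − T sin 5° = 988.4 N.

N ≈ 988 N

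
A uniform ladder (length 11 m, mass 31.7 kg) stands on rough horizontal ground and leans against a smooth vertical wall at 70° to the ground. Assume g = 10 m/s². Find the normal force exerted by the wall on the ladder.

Torques about the foot: N_wall · 11 sin 70° = 31.7×10×5.5 cos 70° → N_wall = 57.689 N.

N_wall ≈ 57.7 N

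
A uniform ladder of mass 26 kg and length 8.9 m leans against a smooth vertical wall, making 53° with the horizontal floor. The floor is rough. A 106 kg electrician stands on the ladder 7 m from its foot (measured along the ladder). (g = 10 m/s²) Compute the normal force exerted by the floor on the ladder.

ΣF_y = 0: N_floor = 26×10 + 106×10 = 1320 N.

N_floor ≈ 1320 N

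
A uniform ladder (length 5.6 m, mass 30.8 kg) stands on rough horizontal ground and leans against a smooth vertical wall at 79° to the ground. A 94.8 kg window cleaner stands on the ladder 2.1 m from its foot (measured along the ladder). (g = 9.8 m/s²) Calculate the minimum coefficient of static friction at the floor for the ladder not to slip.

μ_min ≈ 0.0789

ΣF_y = 0: N_floor = 30.8×9.8 + 94.8×9.8 = 1230.9 N.
Torques about the foot: N_wall · 5.6 sin 79° = 30.8×9.8×2.8 cos 79° + 94.8×9.8×2.1 cos 79° → N_wall = 97.056 N.
ΣF_x = 0: f_floor = N_wall = 97.056 N.
μ_min = f_floor / N_floor = 97.056 / 1230.9 = 0.07885.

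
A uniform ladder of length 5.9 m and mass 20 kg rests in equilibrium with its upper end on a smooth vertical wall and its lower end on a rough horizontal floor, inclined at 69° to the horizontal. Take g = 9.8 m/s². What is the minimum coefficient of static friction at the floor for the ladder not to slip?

μ_min ≈ 0.192

ΣF_y = 0: N_floor = 20×9.8 = 196 N.
Torques about the foot: N_wall · 5.9 sin 69° = 20×9.8×2.95 cos 69° → N_wall = 37.619 N.
ΣF_x = 0: f_floor = N_wall = 37.619 N.
μ_min = f_floor / N_floor = 37.619 / 196 = 0.1919.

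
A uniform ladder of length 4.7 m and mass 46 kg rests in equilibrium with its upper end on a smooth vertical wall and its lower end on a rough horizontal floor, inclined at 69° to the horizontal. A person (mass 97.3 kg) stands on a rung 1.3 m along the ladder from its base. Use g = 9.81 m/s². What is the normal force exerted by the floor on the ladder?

N_floor ≈ 1410 N

ΣF_y = 0: N_floor = 46×9.81 + 97.3×9.81 = 1405.8 N.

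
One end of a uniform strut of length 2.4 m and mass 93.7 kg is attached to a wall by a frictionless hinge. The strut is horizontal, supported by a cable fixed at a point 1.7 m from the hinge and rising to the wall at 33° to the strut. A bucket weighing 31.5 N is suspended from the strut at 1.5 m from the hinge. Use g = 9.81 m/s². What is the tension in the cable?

Take torques about the hinge: T sin 33° · 1.7 = 93.7×9.81×1.2 + 31.5×1.5 = 1150.3 N·m.
So T = 1150.3 / (0.5446 × 1.7) = 1242.4 N.

T ≈ 1240 N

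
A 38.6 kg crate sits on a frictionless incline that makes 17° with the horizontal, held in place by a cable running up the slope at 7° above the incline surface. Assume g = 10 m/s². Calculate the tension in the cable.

T ≈ 114 N

Take axes along and perpendicular to the incline. Weight components: W sin 17° = 112.9 N down-slope, W cos 17° = 369.1 N into the surface.
Along incline: T cos 7° = W sin 17° → T = 113.7 N.
Perpendicular: N = W cos 17° − T sin 7° = 355.3 N.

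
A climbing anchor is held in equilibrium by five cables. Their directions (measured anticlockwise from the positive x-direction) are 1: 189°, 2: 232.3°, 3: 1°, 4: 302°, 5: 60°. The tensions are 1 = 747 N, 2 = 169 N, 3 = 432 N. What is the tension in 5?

Resolve: ΣF_x = 747 cos 189° + 169 cos 232.3° + 432 cos 1° + T_4 cos 302° + T_5 cos 60° = 0.
        ΣF_y = 747 sin 189° + 169 sin 232.3° + 432 sin 1° + T_4 sin 302° + T_5 sin 60° = 0.
The known terms sum to (-409.2, -243) N, so 0.5299 T_4 + 0.5000 T_5 = 409.2 and -0.8480 T_4 + 0.8660 T_5 = 243.
Solving simultaneously: T_4 = 263.7 N, T_5 = 538.9 N.

T_5 ≈ 539 N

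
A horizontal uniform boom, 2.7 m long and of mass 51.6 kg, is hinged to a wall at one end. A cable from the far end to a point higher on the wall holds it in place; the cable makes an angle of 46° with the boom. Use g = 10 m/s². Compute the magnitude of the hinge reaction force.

|H| ≈ 359 N

Take torques about the hinge: T sin 46° · 2.7 = 51.6×10×1.35 = 696.6 N·m.
So T = 696.6 / (0.7193 × 2.7) = 358.66 N.
ΣF_x = 0: H_x = T cos 46° = 249.15 N.
ΣF_y = 0: H_y = (51.6×10) − T sin 46° = 516 − 258 = 258 N.
|H| = √(H_x² + H_y²) = √((249.15)² + (258)²) = 358.66 N.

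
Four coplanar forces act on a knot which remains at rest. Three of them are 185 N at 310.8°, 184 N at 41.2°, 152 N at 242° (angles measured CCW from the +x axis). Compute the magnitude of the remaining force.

F ≈ 242 N

Sum the known components: ΣF_x = 188 N, ΣF_y = -153.1 N.
For equilibrium the remaining force must supply (−ΣF_x, −ΣF_y) = (-188, 153.1) N.
Magnitude = √((-188)² + (153.1)²) = 242.4 N; direction = atan2(153.1, -188) = 140.8°.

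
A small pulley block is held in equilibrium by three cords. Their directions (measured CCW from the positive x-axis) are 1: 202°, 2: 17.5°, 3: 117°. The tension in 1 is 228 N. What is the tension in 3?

Resolve: ΣF_x = 228 cos 202° + T_2 cos 17.5° + T_3 cos 117° = 0.
        ΣF_y = 228 sin 202° + T_2 sin 17.5° + T_3 sin 117° = 0.
The known terms sum to (-211.4, -85.41) N, so 0.9537 T_2 − 0.4540 T_3 = 211.4 and 0.3007 T_2 + 0.8910 T_3 = 85.41.
Solving simultaneously: T_2 = 230.3 N, T_3 = 18.14 N.

T_3 ≈ 18.1 N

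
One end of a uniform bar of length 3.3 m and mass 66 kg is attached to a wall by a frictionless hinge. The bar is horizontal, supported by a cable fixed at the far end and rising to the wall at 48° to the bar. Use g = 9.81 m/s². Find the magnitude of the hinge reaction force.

Take torques about the hinge: T sin 48° · 3.3 = 66×9.81×1.65 = 1068.3 N·m.
So T = 1068.3 / (0.7431 × 3.3) = 435.62 N.
ΣF_x = 0: H_x = T cos 48° = 291.49 N.
ΣF_y = 0: H_y = (66×9.81) − T sin 48° = 647.46 − 323.73 = 323.73 N.
|H| = √(H_x² + H_y²) = √((291.49)² + (323.73)²) = 435.62 N.

|H| ≈ 436 N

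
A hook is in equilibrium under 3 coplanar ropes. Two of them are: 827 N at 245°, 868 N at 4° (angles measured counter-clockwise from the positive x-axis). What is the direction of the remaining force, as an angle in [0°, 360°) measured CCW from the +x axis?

Sum the known components: ΣF_x = 516.4 N, ΣF_y = -689 N.
For equilibrium the remaining force must supply (−ΣF_x, −ΣF_y) = (-516.4, 689) N.
Magnitude = √((-516.4)² + (689)²) = 861 N; direction = atan2(689, -516.4) = 126.9°.

θ ≈ 127°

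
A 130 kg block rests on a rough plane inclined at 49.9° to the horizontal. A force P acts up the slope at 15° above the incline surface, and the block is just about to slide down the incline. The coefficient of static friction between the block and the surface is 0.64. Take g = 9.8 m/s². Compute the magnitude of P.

On the verge of sliding down the incline, friction equals μN and acts up the slope.
Perpendicular: N + P sin 15° = W cos 49.9° = 820.6 N.
Along incline: P cos 15° + μN = W sin 49.9° with W sin 49.9° = 974.5 N.
Solving the pair for P and N: P = 561.4 N, N = 675.3 N (and f = μN = 432.2 N).

P ≈ 561 N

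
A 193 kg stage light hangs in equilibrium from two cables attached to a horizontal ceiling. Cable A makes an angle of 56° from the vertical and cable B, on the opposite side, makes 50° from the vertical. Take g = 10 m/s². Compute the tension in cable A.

T_A ≈ 1540 N

Angles from the horizontal: cable A is 90° − 56° = 34°, cable B is 90° − 50° = 40°.
Weight W = 193 × 10 = 1930 N acts straight down.
Horizontal: T_A cos 34° = T_B cos 40°  →  T_B = 1.082 T_A.
Vertical: T_A sin 34° + T_B sin 40° = 1930.
Substituting the horizontal relation into the vertical equation gives 1.255 T_A = 1930, so T_A = 1538 N.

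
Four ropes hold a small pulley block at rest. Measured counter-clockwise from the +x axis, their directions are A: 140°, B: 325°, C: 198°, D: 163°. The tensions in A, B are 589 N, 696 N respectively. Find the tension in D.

T_D ≈ 98.2 N

Resolve: ΣF_x = 589 cos 140° + 696 cos 325° + T_C cos 198° + T_D cos 163° = 0.
        ΣF_y = 589 sin 140° + 696 sin 325° + T_C sin 198° + T_D sin 163° = 0.
The known terms sum to (118.9, -20.61) N, so -0.9511 T_C − 0.9563 T_D = -118.9 and -0.3090 T_C + 0.2924 T_D = 20.61.
Solving simultaneously: T_C = 26.26 N, T_D = 98.24 N.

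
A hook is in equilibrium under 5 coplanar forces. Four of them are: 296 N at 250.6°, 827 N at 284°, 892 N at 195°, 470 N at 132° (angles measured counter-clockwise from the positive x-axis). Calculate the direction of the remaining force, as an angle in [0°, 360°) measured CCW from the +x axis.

θ ≈ 41.9°

Sum the known components: ΣF_x = -1074 N, ΣF_y = -963.2 N.
For equilibrium the remaining force must supply (−ΣF_x, −ΣF_y) = (1074, 963.2) N.
Magnitude = √((1074)² + (963.2)²) = 1443 N; direction = atan2(963.2, 1074) = 41.9°.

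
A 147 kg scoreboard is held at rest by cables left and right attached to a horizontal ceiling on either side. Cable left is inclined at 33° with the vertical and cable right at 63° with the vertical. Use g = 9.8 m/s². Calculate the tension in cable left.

T_left ≈ 1290 N

Angles from the horizontal: cable left is 90° − 33° = 57°, cable right is 90° − 63° = 27°.
Weight W = 147 × 9.8 = 1441 N acts straight down.
Horizontal: T_left cos 57° = T_right cos 27°  →  T_right = 0.6113 T_left.
Vertical: T_left sin 57° + T_right sin 27° = 1441.
Substituting the horizontal relation into the vertical equation gives 1.116 T_left = 1441, so T_left = 1291 N.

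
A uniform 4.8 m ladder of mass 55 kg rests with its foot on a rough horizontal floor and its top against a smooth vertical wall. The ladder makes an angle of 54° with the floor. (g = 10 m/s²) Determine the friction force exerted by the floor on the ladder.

Torques about the foot: N_wall · 4.8 sin 54° = 55×10×2.4 cos 54° → N_wall = 199.8 N.
ΣF_x = 0: f_floor = N_wall = 199.8 N.

f ≈ 200 N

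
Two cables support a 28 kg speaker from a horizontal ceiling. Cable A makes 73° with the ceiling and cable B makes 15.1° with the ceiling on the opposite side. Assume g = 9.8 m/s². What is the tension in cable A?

T_A ≈ 265 N

Weight W = 28 × 9.8 = 274.4 N acts straight down.
Horizontal: T_A cos 73° = T_B cos 15.1°  →  T_B = 0.3028 T_A.
Vertical: T_A sin 73° + T_B sin 15.1° = 274.4.
Substituting the horizontal relation into the vertical equation gives 1.035 T_A = 274.4, so T_A = 265.1 N.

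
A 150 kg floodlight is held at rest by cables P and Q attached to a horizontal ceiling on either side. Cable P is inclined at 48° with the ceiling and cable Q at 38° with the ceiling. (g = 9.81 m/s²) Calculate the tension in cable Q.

T_Q ≈ 987 N

Weight W = 150 × 9.81 = 1472 N acts straight down.
Horizontal: T_P cos 48° = T_Q cos 38°  →  T_P = 1.178 T_Q.
Vertical: T_P sin 48° + T_Q sin 38° = 1472.
Substituting the horizontal relation into the vertical equation gives 1.491 T_Q = 1472, so T_Q = 987 N.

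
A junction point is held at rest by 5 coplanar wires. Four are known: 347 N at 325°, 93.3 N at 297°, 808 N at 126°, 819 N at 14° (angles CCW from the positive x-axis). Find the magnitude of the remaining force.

F ≈ 862 N

Sum the known components: ΣF_x = 646.3 N, ΣF_y = 569.7 N.
For equilibrium the remaining force must supply (−ΣF_x, −ΣF_y) = (-646.3, -569.7) N.
Magnitude = √((-646.3)² + (-569.7)²) = 861.6 N; direction = atan2(-569.7, -646.3) = 221.4°.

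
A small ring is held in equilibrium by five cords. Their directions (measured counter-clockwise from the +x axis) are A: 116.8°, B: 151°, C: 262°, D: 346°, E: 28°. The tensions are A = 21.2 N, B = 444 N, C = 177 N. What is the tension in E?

T_E ≈ 67.4 N

Resolve: ΣF_x = 21.2 cos 116.8° + 444 cos 151° + 177 cos 262° + T_D cos 346° + T_E cos 28° = 0.
        ΣF_y = 21.2 sin 116.8° + 444 sin 151° + 177 sin 262° + T_D sin 346° + T_E sin 28° = 0.
The known terms sum to (-422.5, 58.9) N, so 0.9703 T_D + 0.8829 T_E = 422.5 and -0.2419 T_D + 0.4695 T_E = -58.9.
Solving simultaneously: T_D = 374.2 N, T_E = 67.35 N.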